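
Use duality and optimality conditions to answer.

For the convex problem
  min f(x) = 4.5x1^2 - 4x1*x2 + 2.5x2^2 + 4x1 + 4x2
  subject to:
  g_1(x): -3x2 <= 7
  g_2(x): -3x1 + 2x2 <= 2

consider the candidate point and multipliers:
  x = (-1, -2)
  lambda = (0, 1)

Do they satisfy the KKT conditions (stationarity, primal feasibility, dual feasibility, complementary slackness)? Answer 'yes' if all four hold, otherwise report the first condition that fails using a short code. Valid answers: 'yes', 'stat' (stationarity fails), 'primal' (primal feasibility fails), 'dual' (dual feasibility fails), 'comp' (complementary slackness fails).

Gradient of f: grad f(x) = Q x + c = (3, -2)
Constraint values g_i(x) = a_i^T x - b_i:
  g_1((-1, -2)) = -1
  g_2((-1, -2)) = -3
Stationarity residual: grad f(x) + sum_i lambda_i a_i = (0, 0)
  -> stationarity OK
Primal feasibility (all g_i <= 0): OK
Dual feasibility (all lambda_i >= 0): OK
Complementary slackness (lambda_i * g_i(x) = 0 for all i): FAILS

Verdict: the first failing condition is complementary_slackness -> comp.

comp


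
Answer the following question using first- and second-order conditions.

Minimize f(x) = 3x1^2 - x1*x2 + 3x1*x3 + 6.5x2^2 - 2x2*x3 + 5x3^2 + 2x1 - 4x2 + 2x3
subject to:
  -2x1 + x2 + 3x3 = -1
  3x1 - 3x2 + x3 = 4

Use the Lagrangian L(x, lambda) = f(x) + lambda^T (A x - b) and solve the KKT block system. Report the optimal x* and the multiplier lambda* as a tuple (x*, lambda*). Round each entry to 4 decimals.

Form the Lagrangian:
  L(x, lambda) = (1/2) x^T Q x + c^T x + lambda^T (A x - b)
Stationarity (grad_x L = 0): Q x + c + A^T lambda = 0.
Primal feasibility: A x = b.

This gives the KKT block system:
  [ Q   A^T ] [ x     ]   [-c ]
  [ A    0  ] [ lambda ] = [ b ]

Solving the linear system:
  x*      = (0.8575, -0.3568, 0.3572)
  lambda* = (-1.6365, -3.9488)
  f(x*)   = 9.0077

x* = (0.8575, -0.3568, 0.3572), lambda* = (-1.6365, -3.9488)


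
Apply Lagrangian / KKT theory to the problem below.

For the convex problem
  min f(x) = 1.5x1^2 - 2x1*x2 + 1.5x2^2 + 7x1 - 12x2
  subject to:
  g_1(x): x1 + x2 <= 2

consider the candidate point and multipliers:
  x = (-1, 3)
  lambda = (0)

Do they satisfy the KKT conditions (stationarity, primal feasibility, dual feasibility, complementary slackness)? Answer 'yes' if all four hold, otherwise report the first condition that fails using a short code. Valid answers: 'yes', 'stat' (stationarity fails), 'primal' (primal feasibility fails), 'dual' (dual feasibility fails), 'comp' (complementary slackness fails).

Gradient of f: grad f(x) = Q x + c = (-2, -1)
Constraint values g_i(x) = a_i^T x - b_i:
  g_1((-1, 3)) = 0
Stationarity residual: grad f(x) + sum_i lambda_i a_i = (-2, -1)
  -> stationarity FAILS
Primal feasibility (all g_i <= 0): OK
Dual feasibility (all lambda_i >= 0): OK
Complementary slackness (lambda_i * g_i(x) = 0 for all i): OK

Verdict: the first failing condition is stationarity -> stat.

stat


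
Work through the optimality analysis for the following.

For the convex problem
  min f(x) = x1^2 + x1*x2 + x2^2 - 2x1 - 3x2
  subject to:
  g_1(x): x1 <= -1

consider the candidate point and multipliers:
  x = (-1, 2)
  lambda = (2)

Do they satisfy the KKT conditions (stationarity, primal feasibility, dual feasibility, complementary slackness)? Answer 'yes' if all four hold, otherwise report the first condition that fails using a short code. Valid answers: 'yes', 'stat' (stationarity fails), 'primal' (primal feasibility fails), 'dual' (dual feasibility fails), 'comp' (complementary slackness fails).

Gradient of f: grad f(x) = Q x + c = (-2, 0)
Constraint values g_i(x) = a_i^T x - b_i:
  g_1((-1, 2)) = 0
Stationarity residual: grad f(x) + sum_i lambda_i a_i = (0, 0)
  -> stationarity OK
Primal feasibility (all g_i <= 0): OK
Dual feasibility (all lambda_i >= 0): OK
Complementary slackness (lambda_i * g_i(x) = 0 for all i): OK

Verdict: yes, KKT holds.

yes


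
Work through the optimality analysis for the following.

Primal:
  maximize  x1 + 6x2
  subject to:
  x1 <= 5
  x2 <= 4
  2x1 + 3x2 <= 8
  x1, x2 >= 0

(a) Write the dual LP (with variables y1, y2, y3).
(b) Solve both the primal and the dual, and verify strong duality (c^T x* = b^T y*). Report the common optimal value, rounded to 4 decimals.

The standard primal-dual pair for 'max c^T x s.t. A x <= b, x >= 0' is:
  Dual:  min b^T y  s.t.  A^T y >= c,  y >= 0.

So the dual LP is:
  minimize  5y1 + 4y2 + 8y3
  subject to:
    y1 + 2y3 >= 1
    y2 + 3y3 >= 6
    y1, y2, y3 >= 0

Solving the primal: x* = (0, 2.6667).
  primal value c^T x* = 16.
Solving the dual: y* = (0, 0, 2).
  dual value b^T y* = 16.
Strong duality: c^T x* = b^T y*. Confirmed.

16


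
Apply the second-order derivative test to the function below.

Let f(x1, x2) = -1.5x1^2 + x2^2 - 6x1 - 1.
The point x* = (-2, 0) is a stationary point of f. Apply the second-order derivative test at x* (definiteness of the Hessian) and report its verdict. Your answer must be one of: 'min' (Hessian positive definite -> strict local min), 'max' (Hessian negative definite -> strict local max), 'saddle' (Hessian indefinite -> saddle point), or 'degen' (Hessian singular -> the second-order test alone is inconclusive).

Compute the Hessian H = grad^2 f:
  H = [[-3, 0], [0, 2]]
Verify stationarity: grad f(x*) = H x* + g = (0, 0).
Eigenvalues of H: -3, 2.
Eigenvalues have mixed signs, so H is indefinite -> x* is a saddle point.

saddle


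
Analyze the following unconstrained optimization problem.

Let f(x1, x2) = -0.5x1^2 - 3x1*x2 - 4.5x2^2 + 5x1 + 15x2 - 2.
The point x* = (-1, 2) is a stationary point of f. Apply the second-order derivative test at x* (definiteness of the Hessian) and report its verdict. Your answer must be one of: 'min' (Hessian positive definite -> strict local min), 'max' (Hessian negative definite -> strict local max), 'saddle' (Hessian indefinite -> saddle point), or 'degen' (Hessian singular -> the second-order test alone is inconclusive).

Compute the Hessian H = grad^2 f:
  H = [[-1, -3], [-3, -9]]
Verify stationarity: grad f(x*) = H x* + g = (0, 0).
Eigenvalues of H: -10, 0.
H has a zero eigenvalue (singular; negative semidefinite but not definite), so H is neither positive definite, negative definite, nor indefinite. The second-order test alone is inconclusive -> degen.
(Indeed, f is constant along the null direction of H through x*, so x* is not a strict local extremum.)

degen


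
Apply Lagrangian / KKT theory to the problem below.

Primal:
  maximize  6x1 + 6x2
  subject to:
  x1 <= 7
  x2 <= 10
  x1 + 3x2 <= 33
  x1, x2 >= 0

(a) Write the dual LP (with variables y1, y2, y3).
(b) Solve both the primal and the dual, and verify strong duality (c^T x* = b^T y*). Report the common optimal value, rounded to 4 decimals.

The standard primal-dual pair for 'max c^T x s.t. A x <= b, x >= 0' is:
  Dual:  min b^T y  s.t.  A^T y >= c,  y >= 0.

So the dual LP is:
  minimize  7y1 + 10y2 + 33y3
  subject to:
    y1 + y3 >= 6
    y2 + 3y3 >= 6
    y1, y2, y3 >= 0

Solving the primal: x* = (7, 8.6667).
  primal value c^T x* = 94.
Solving the dual: y* = (4, 0, 2).
  dual value b^T y* = 94.
Strong duality: c^T x* = b^T y*. Confirmed.

94


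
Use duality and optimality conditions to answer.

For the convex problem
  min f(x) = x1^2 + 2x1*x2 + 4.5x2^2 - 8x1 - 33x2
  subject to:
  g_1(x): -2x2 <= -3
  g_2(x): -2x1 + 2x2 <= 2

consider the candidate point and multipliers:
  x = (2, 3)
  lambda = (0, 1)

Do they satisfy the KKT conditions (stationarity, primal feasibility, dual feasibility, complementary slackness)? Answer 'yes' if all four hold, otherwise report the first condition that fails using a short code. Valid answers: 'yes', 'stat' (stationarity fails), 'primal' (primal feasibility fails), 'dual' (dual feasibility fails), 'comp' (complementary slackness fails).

Gradient of f: grad f(x) = Q x + c = (2, -2)
Constraint values g_i(x) = a_i^T x - b_i:
  g_1((2, 3)) = -3
  g_2((2, 3)) = 0
Stationarity residual: grad f(x) + sum_i lambda_i a_i = (0, 0)
  -> stationarity OK
Primal feasibility (all g_i <= 0): OK
Dual feasibility (all lambda_i >= 0): OK
Complementary slackness (lambda_i * g_i(x) = 0 for all i): OK

Verdict: yes, KKT holds.

yes


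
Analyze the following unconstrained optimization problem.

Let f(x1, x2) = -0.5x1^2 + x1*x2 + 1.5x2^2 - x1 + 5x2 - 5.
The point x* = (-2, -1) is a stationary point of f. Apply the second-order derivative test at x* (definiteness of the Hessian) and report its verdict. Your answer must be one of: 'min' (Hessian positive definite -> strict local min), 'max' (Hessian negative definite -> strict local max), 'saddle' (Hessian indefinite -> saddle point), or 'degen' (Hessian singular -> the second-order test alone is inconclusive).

Compute the Hessian H = grad^2 f:
  H = [[-1, 1], [1, 3]]
Verify stationarity: grad f(x*) = H x* + g = (0, 0).
Eigenvalues of H: -1.2361, 3.2361.
Eigenvalues have mixed signs, so H is indefinite -> x* is a saddle point.

saddle


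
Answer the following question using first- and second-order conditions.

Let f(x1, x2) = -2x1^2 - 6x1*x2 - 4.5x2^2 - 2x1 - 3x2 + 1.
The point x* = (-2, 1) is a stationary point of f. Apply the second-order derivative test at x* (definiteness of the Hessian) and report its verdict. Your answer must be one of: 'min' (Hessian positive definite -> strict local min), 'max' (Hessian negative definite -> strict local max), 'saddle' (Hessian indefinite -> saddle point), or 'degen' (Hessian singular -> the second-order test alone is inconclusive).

Compute the Hessian H = grad^2 f:
  H = [[-4, -6], [-6, -9]]
Verify stationarity: grad f(x*) = H x* + g = (0, 0).
Eigenvalues of H: -13, 0.
H has a zero eigenvalue (singular; negative semidefinite but not definite), so H is neither positive definite, negative definite, nor indefinite. The second-order test alone is inconclusive -> degen.
(Indeed, f is constant along the null direction of H through x*, so x* is not a strict local extremum.)

degen


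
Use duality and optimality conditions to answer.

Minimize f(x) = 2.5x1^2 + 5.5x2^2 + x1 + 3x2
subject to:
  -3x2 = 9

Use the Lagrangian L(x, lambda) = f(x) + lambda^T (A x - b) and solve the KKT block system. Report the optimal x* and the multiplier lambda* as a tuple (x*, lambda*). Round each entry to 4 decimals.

Form the Lagrangian:
  L(x, lambda) = (1/2) x^T Q x + c^T x + lambda^T (A x - b)
Stationarity (grad_x L = 0): Q x + c + A^T lambda = 0.
Primal feasibility: A x = b.

This gives the KKT block system:
  [ Q   A^T ] [ x     ]   [-c ]
  [ A    0  ] [ lambda ] = [ b ]

Solving the linear system:
  x*      = (-0.2, -3)
  lambda* = (-10)
  f(x*)   = 40.4

x* = (-0.2, -3), lambda* = (-10)


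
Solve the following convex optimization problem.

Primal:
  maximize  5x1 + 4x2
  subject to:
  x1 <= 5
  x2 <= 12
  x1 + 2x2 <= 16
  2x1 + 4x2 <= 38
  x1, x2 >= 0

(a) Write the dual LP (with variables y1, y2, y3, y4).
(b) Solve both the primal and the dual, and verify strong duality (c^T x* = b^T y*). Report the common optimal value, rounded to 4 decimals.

The standard primal-dual pair for 'max c^T x s.t. A x <= b, x >= 0' is:
  Dual:  min b^T y  s.t.  A^T y >= c,  y >= 0.

So the dual LP is:
  minimize  5y1 + 12y2 + 16y3 + 38y4
  subject to:
    y1 + y3 + 2y4 >= 5
    y2 + 2y3 + 4y4 >= 4
    y1, y2, y3, y4 >= 0

Solving the primal: x* = (5, 5.5).
  primal value c^T x* = 47.
Solving the dual: y* = (3, 0, 2, 0).
  dual value b^T y* = 47.
Strong duality: c^T x* = b^T y*. Confirmed.

47


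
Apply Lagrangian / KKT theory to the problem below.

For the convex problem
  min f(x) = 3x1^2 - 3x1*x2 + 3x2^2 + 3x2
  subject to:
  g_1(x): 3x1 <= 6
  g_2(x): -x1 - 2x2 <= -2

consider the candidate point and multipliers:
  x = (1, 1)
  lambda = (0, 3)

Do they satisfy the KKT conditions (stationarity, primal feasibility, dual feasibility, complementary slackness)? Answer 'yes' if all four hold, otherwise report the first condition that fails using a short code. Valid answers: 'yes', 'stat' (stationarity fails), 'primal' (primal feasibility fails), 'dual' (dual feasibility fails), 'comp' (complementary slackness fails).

Gradient of f: grad f(x) = Q x + c = (3, 6)
Constraint values g_i(x) = a_i^T x - b_i:
  g_1((1, 1)) = -3
  g_2((1, 1)) = -1
Stationarity residual: grad f(x) + sum_i lambda_i a_i = (0, 0)
  -> stationarity OK
Primal feasibility (all g_i <= 0): OK
Dual feasibility (all lambda_i >= 0): OK
Complementary slackness (lambda_i * g_i(x) = 0 for all i): FAILS

Verdict: the first failing condition is complementary_slackness -> comp.

comp


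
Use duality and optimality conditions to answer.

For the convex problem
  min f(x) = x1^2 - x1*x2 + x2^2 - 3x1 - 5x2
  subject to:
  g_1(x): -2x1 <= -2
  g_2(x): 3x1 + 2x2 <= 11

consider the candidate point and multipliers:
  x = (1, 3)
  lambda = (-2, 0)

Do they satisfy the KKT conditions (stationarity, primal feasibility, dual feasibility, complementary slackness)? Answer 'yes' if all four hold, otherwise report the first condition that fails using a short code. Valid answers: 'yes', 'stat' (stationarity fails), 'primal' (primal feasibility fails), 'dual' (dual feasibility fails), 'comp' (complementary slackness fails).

Gradient of f: grad f(x) = Q x + c = (-4, 0)
Constraint values g_i(x) = a_i^T x - b_i:
  g_1((1, 3)) = 0
  g_2((1, 3)) = -2
Stationarity residual: grad f(x) + sum_i lambda_i a_i = (0, 0)
  -> stationarity OK
Primal feasibility (all g_i <= 0): OK
Dual feasibility (all lambda_i >= 0): FAILS
Complementary slackness (lambda_i * g_i(x) = 0 for all i): OK

Verdict: the first failing condition is dual_feasibility -> dual.

dual


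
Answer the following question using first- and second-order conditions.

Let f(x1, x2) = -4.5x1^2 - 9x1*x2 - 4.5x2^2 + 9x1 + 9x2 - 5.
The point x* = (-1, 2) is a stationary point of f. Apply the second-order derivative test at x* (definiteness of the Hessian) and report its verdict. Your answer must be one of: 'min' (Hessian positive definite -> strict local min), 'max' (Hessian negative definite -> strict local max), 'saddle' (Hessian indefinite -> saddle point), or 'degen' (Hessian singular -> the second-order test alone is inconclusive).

Compute the Hessian H = grad^2 f:
  H = [[-9, -9], [-9, -9]]
Verify stationarity: grad f(x*) = H x* + g = (0, 0).
Eigenvalues of H: -18, 0.
H has a zero eigenvalue (singular; negative semidefinite but not definite), so H is neither positive definite, negative definite, nor indefinite. The second-order test alone is inconclusive -> degen.
(Indeed, f is constant along the null direction of H through x*, so x* is not a strict local extremum.)

degen


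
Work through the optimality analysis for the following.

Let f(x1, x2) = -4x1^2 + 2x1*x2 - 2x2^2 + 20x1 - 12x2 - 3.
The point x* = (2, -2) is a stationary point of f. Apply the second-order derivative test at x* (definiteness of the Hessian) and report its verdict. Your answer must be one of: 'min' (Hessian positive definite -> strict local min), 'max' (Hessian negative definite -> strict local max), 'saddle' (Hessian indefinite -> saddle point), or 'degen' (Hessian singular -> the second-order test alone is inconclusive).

Compute the Hessian H = grad^2 f:
  H = [[-8, 2], [2, -4]]
Verify stationarity: grad f(x*) = H x* + g = (0, 0).
Eigenvalues of H: -8.8284, -3.1716.
Both eigenvalues < 0, so H is negative definite -> x* is a strict local max.

max


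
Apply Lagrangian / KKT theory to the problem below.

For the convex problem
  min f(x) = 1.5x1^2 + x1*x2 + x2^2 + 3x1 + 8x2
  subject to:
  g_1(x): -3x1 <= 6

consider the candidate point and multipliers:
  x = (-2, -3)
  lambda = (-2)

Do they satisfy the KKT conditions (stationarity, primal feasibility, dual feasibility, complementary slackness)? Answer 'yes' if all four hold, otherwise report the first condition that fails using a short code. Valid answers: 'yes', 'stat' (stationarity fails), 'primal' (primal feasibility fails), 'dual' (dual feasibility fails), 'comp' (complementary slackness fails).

Gradient of f: grad f(x) = Q x + c = (-6, 0)
Constraint values g_i(x) = a_i^T x - b_i:
  g_1((-2, -3)) = 0
Stationarity residual: grad f(x) + sum_i lambda_i a_i = (0, 0)
  -> stationarity OK
Primal feasibility (all g_i <= 0): OK
Dual feasibility (all lambda_i >= 0): FAILS
Complementary slackness (lambda_i * g_i(x) = 0 for all i): OK

Verdict: the first failing condition is dual_feasibility -> dual.

dual


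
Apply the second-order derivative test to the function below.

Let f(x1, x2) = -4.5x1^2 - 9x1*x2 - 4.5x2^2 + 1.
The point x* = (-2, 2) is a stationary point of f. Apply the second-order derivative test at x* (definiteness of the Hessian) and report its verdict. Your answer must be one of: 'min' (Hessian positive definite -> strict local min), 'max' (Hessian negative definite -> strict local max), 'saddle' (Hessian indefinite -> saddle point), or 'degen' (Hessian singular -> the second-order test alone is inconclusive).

Compute the Hessian H = grad^2 f:
  H = [[-9, -9], [-9, -9]]
Verify stationarity: grad f(x*) = H x* + g = (0, 0).
Eigenvalues of H: -18, 0.
H has a zero eigenvalue (singular; negative semidefinite but not definite), so H is neither positive definite, negative definite, nor indefinite. The second-order test alone is inconclusive -> degen.
(Indeed, f is constant along the null direction of H through x*, so x* is not a strict local extremum.)

degen


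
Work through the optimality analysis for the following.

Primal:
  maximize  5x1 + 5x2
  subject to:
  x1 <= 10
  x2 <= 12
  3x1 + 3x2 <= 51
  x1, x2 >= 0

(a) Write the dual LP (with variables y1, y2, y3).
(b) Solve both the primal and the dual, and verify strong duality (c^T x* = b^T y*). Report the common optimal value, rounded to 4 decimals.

The standard primal-dual pair for 'max c^T x s.t. A x <= b, x >= 0' is:
  Dual:  min b^T y  s.t.  A^T y >= c,  y >= 0.

So the dual LP is:
  minimize  10y1 + 12y2 + 51y3
  subject to:
    y1 + 3y3 >= 5
    y2 + 3y3 >= 5
    y1, y2, y3 >= 0

Solving the primal: x* = (5, 12).
  primal value c^T x* = 85.
Solving the dual: y* = (0, 0, 1.6667).
  dual value b^T y* = 85.
Strong duality: c^T x* = b^T y*. Confirmed.

85


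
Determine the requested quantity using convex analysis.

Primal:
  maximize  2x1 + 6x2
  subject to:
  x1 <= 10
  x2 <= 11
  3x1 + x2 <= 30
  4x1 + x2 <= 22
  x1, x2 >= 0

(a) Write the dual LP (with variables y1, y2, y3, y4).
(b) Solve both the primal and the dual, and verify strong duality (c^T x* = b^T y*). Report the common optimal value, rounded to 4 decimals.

The standard primal-dual pair for 'max c^T x s.t. A x <= b, x >= 0' is:
  Dual:  min b^T y  s.t.  A^T y >= c,  y >= 0.

So the dual LP is:
  minimize  10y1 + 11y2 + 30y3 + 22y4
  subject to:
    y1 + 3y3 + 4y4 >= 2
    y2 + y3 + y4 >= 6
    y1, y2, y3, y4 >= 0

Solving the primal: x* = (2.75, 11).
  primal value c^T x* = 71.5.
Solving the dual: y* = (0, 5.5, 0, 0.5).
  dual value b^T y* = 71.5.
Strong duality: c^T x* = b^T y*. Confirmed.

71.5


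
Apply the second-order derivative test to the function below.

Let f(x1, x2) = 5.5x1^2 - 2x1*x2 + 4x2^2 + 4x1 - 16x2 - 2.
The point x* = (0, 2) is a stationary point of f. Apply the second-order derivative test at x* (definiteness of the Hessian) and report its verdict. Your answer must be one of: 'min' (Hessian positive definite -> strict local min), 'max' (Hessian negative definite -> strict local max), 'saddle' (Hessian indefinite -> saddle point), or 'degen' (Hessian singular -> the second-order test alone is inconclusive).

Compute the Hessian H = grad^2 f:
  H = [[11, -2], [-2, 8]]
Verify stationarity: grad f(x*) = H x* + g = (0, 0).
Eigenvalues of H: 7, 12.
Both eigenvalues > 0, so H is positive definite -> x* is a strict local min.

min


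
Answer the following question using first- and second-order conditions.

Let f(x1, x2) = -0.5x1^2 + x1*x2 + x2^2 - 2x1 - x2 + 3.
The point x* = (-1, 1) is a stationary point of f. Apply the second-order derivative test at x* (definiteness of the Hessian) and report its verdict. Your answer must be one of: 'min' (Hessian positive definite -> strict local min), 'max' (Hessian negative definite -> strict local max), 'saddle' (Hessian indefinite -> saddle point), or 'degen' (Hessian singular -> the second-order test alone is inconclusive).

Compute the Hessian H = grad^2 f:
  H = [[-1, 1], [1, 2]]
Verify stationarity: grad f(x*) = H x* + g = (0, 0).
Eigenvalues of H: -1.3028, 2.3028.
Eigenvalues have mixed signs, so H is indefinite -> x* is a saddle point.

saddle


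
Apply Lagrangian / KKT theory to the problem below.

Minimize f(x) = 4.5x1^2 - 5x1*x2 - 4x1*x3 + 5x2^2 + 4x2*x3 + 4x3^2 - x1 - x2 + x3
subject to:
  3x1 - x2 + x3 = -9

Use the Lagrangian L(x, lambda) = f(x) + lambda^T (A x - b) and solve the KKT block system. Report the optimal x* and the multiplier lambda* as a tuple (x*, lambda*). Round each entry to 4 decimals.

Form the Lagrangian:
  L(x, lambda) = (1/2) x^T Q x + c^T x + lambda^T (A x - b)
Stationarity (grad_x L = 0): Q x + c + A^T lambda = 0.
Primal feasibility: A x = b.

This gives the KKT block system:
  [ Q   A^T ] [ x     ]   [-c ]
  [ A    0  ] [ lambda ] = [ b ]

Solving the linear system:
  x*      = (-2.2525, 0.2553, -1.9872)
  lambda* = (4.8667)
  f(x*)   = 21.905

x* = (-2.2525, 0.2553, -1.9872), lambda* = (4.8667)


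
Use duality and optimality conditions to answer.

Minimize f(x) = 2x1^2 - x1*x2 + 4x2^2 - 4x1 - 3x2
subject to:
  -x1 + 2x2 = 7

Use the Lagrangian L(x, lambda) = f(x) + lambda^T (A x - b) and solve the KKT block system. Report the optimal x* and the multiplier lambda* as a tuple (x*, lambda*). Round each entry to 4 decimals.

Form the Lagrangian:
  L(x, lambda) = (1/2) x^T Q x + c^T x + lambda^T (A x - b)
Stationarity (grad_x L = 0): Q x + c + A^T lambda = 0.
Primal feasibility: A x = b.

This gives the KKT block system:
  [ Q   A^T ] [ x     ]   [-c ]
  [ A    0  ] [ lambda ] = [ b ]

Solving the linear system:
  x*      = (-1, 3)
  lambda* = (-11)
  f(x*)   = 36

x* = (-1, 3), lambda* = (-11)


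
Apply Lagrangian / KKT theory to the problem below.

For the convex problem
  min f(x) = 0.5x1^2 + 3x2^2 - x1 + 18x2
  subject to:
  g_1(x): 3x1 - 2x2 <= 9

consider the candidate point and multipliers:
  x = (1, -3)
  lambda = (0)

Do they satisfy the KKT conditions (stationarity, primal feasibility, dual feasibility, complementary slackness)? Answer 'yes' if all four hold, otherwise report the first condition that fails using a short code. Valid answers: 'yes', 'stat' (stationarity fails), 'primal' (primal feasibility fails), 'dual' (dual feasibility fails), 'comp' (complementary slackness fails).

Gradient of f: grad f(x) = Q x + c = (0, 0)
Constraint values g_i(x) = a_i^T x - b_i:
  g_1((1, -3)) = 0
Stationarity residual: grad f(x) + sum_i lambda_i a_i = (0, 0)
  -> stationarity OK
Primal feasibility (all g_i <= 0): OK
Dual feasibility (all lambda_i >= 0): OK
Complementary slackness (lambda_i * g_i(x) = 0 for all i): OK

Verdict: yes, KKT holds.

yes


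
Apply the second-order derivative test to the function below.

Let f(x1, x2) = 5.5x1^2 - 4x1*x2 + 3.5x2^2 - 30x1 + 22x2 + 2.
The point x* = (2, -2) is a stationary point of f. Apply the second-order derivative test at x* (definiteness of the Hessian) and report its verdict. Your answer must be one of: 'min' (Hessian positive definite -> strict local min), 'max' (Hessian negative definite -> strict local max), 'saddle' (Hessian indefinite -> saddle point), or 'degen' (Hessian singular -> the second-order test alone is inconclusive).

Compute the Hessian H = grad^2 f:
  H = [[11, -4], [-4, 7]]
Verify stationarity: grad f(x*) = H x* + g = (0, 0).
Eigenvalues of H: 4.5279, 13.4721.
Both eigenvalues > 0, so H is positive definite -> x* is a strict local min.

min


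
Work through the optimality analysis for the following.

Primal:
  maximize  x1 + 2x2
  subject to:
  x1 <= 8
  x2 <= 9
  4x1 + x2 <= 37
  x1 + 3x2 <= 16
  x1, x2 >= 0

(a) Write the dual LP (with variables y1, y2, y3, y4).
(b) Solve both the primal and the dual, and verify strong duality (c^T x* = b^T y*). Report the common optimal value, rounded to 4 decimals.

The standard primal-dual pair for 'max c^T x s.t. A x <= b, x >= 0' is:
  Dual:  min b^T y  s.t.  A^T y >= c,  y >= 0.

So the dual LP is:
  minimize  8y1 + 9y2 + 37y3 + 16y4
  subject to:
    y1 + 4y3 + y4 >= 1
    y2 + y3 + 3y4 >= 2
    y1, y2, y3, y4 >= 0

Solving the primal: x* = (8, 2.6667).
  primal value c^T x* = 13.3333.
Solving the dual: y* = (0.3333, 0, 0, 0.6667).
  dual value b^T y* = 13.3333.
Strong duality: c^T x* = b^T y*. Confirmed.

13.3333


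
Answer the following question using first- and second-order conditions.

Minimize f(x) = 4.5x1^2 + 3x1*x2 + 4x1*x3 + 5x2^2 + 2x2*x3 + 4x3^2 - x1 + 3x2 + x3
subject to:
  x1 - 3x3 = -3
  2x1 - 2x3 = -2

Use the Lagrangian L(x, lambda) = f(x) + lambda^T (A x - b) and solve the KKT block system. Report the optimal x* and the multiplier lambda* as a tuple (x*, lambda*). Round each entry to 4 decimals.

Form the Lagrangian:
  L(x, lambda) = (1/2) x^T Q x + c^T x + lambda^T (A x - b)
Stationarity (grad_x L = 0): Q x + c + A^T lambda = 0.
Primal feasibility: A x = b.

This gives the KKT block system:
  [ Q   A^T ] [ x     ]   [-c ]
  [ A    0  ] [ lambda ] = [ b ]

Solving the linear system:
  x*      = (0, -0.5, 1)
  lambda* = (4.75, -3.125)
  f(x*)   = 3.75

x* = (0, -0.5, 1), lambda* = (4.75, -3.125)


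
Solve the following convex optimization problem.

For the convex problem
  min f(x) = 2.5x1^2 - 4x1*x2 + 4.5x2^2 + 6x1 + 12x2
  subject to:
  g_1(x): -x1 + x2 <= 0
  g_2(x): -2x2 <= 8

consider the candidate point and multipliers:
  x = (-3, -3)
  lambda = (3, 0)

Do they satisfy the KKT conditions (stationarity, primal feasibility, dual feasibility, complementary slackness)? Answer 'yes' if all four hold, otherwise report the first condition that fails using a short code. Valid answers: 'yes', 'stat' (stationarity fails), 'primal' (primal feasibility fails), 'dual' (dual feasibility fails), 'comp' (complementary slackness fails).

Gradient of f: grad f(x) = Q x + c = (3, -3)
Constraint values g_i(x) = a_i^T x - b_i:
  g_1((-3, -3)) = 0
  g_2((-3, -3)) = -2
Stationarity residual: grad f(x) + sum_i lambda_i a_i = (0, 0)
  -> stationarity OK
Primal feasibility (all g_i <= 0): OK
Dual feasibility (all lambda_i >= 0): OK
Complementary slackness (lambda_i * g_i(x) = 0 for all i): OK

Verdict: yes, KKT holds.

yes


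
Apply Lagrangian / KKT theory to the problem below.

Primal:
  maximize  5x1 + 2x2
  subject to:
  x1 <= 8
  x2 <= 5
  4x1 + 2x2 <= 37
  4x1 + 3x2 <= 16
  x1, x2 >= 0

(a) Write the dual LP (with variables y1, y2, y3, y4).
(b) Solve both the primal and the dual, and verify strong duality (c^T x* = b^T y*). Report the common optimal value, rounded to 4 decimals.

The standard primal-dual pair for 'max c^T x s.t. A x <= b, x >= 0' is:
  Dual:  min b^T y  s.t.  A^T y >= c,  y >= 0.

So the dual LP is:
  minimize  8y1 + 5y2 + 37y3 + 16y4
  subject to:
    y1 + 4y3 + 4y4 >= 5
    y2 + 2y3 + 3y4 >= 2
    y1, y2, y3, y4 >= 0

Solving the primal: x* = (4, 0).
  primal value c^T x* = 20.
Solving the dual: y* = (0, 0, 0, 1.25).
  dual value b^T y* = 20.
Strong duality: c^T x* = b^T y*. Confirmed.

20


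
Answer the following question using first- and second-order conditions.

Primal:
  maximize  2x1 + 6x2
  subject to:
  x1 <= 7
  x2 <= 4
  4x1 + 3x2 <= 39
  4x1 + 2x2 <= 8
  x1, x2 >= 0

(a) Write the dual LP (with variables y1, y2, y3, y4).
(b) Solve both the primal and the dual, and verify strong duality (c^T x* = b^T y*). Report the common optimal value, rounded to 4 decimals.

The standard primal-dual pair for 'max c^T x s.t. A x <= b, x >= 0' is:
  Dual:  min b^T y  s.t.  A^T y >= c,  y >= 0.

So the dual LP is:
  minimize  7y1 + 4y2 + 39y3 + 8y4
  subject to:
    y1 + 4y3 + 4y4 >= 2
    y2 + 3y3 + 2y4 >= 6
    y1, y2, y3, y4 >= 0

Solving the primal: x* = (0, 4).
  primal value c^T x* = 24.
Solving the dual: y* = (0, 5, 0, 0.5).
  dual value b^T y* = 24.
Strong duality: c^T x* = b^T y*. Confirmed.

24


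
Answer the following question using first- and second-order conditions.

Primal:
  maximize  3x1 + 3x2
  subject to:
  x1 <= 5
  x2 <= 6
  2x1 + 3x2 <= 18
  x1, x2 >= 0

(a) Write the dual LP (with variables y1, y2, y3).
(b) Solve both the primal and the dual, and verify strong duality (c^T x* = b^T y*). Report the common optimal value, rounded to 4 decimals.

The standard primal-dual pair for 'max c^T x s.t. A x <= b, x >= 0' is:
  Dual:  min b^T y  s.t.  A^T y >= c,  y >= 0.

So the dual LP is:
  minimize  5y1 + 6y2 + 18y3
  subject to:
    y1 + 2y3 >= 3
    y2 + 3y3 >= 3
    y1, y2, y3 >= 0

Solving the primal: x* = (5, 2.6667).
  primal value c^T x* = 23.
Solving the dual: y* = (1, 0, 1).
  dual value b^T y* = 23.
Strong duality: c^T x* = b^T y*. Confirmed.

23


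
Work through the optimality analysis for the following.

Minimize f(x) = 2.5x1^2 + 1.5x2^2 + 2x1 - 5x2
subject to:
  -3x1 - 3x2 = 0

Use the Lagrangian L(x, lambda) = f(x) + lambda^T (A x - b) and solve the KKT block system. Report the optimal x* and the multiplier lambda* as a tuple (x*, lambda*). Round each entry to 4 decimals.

Form the Lagrangian:
  L(x, lambda) = (1/2) x^T Q x + c^T x + lambda^T (A x - b)
Stationarity (grad_x L = 0): Q x + c + A^T lambda = 0.
Primal feasibility: A x = b.

This gives the KKT block system:
  [ Q   A^T ] [ x     ]   [-c ]
  [ A    0  ] [ lambda ] = [ b ]

Solving the linear system:
  x*      = (-0.875, 0.875)
  lambda* = (-0.7917)
  f(x*)   = -3.0625

x* = (-0.875, 0.875), lambda* = (-0.7917)


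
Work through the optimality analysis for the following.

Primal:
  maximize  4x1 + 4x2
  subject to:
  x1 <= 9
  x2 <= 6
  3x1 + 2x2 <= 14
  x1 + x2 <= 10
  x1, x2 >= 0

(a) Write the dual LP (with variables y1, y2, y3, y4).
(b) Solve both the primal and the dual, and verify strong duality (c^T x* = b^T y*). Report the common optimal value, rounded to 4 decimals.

The standard primal-dual pair for 'max c^T x s.t. A x <= b, x >= 0' is:
  Dual:  min b^T y  s.t.  A^T y >= c,  y >= 0.

So the dual LP is:
  minimize  9y1 + 6y2 + 14y3 + 10y4
  subject to:
    y1 + 3y3 + y4 >= 4
    y2 + 2y3 + y4 >= 4
    y1, y2, y3, y4 >= 0

Solving the primal: x* = (0.6667, 6).
  primal value c^T x* = 26.6667.
Solving the dual: y* = (0, 1.3333, 1.3333, 0).
  dual value b^T y* = 26.6667.
Strong duality: c^T x* = b^T y*. Confirmed.

26.6667


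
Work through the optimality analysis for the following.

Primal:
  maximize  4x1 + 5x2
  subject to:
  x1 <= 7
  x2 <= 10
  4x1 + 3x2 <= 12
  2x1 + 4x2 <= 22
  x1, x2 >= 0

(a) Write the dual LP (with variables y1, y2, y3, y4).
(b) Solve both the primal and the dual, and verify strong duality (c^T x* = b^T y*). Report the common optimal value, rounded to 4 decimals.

The standard primal-dual pair for 'max c^T x s.t. A x <= b, x >= 0' is:
  Dual:  min b^T y  s.t.  A^T y >= c,  y >= 0.

So the dual LP is:
  minimize  7y1 + 10y2 + 12y3 + 22y4
  subject to:
    y1 + 4y3 + 2y4 >= 4
    y2 + 3y3 + 4y4 >= 5
    y1, y2, y3, y4 >= 0

Solving the primal: x* = (0, 4).
  primal value c^T x* = 20.
Solving the dual: y* = (0, 0, 1.6667, 0).
  dual value b^T y* = 20.
Strong duality: c^T x* = b^T y*. Confirmed.

20


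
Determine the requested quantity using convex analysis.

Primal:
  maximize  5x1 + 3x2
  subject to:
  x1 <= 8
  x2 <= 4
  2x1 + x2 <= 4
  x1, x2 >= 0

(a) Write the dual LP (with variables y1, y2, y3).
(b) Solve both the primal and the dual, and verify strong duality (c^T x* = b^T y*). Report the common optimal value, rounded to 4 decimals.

The standard primal-dual pair for 'max c^T x s.t. A x <= b, x >= 0' is:
  Dual:  min b^T y  s.t.  A^T y >= c,  y >= 0.

So the dual LP is:
  minimize  8y1 + 4y2 + 4y3
  subject to:
    y1 + 2y3 >= 5
    y2 + y3 >= 3
    y1, y2, y3 >= 0

Solving the primal: x* = (0, 4).
  primal value c^T x* = 12.
Solving the dual: y* = (0, 0.5, 2.5).
  dual value b^T y* = 12.
Strong duality: c^T x* = b^T y*. Confirmed.

12


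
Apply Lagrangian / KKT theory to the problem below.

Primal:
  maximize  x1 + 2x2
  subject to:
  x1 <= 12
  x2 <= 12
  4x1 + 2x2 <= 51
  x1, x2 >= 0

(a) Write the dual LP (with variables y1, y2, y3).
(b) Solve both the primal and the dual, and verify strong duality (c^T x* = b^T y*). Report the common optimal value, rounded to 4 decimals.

The standard primal-dual pair for 'max c^T x s.t. A x <= b, x >= 0' is:
  Dual:  min b^T y  s.t.  A^T y >= c,  y >= 0.

So the dual LP is:
  minimize  12y1 + 12y2 + 51y3
  subject to:
    y1 + 4y3 >= 1
    y2 + 2y3 >= 2
    y1, y2, y3 >= 0

Solving the primal: x* = (6.75, 12).
  primal value c^T x* = 30.75.
Solving the dual: y* = (0, 1.5, 0.25).
  dual value b^T y* = 30.75.
Strong duality: c^T x* = b^T y*. Confirmed.

30.75


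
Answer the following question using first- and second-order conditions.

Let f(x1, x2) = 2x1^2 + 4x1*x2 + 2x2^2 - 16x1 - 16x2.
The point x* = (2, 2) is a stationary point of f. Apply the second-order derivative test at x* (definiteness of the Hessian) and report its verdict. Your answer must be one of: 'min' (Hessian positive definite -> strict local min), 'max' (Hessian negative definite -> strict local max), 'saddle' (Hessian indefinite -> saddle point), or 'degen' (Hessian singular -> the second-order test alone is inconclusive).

Compute the Hessian H = grad^2 f:
  H = [[4, 4], [4, 4]]
Verify stationarity: grad f(x*) = H x* + g = (0, 0).
Eigenvalues of H: 0, 8.
H has a zero eigenvalue (singular; positive semidefinite but not definite), so H is neither positive definite, negative definite, nor indefinite. The second-order test alone is inconclusive -> degen.
(Indeed, f is constant along the null direction of H through x*, so x* is not a strict local extremum.)

degen


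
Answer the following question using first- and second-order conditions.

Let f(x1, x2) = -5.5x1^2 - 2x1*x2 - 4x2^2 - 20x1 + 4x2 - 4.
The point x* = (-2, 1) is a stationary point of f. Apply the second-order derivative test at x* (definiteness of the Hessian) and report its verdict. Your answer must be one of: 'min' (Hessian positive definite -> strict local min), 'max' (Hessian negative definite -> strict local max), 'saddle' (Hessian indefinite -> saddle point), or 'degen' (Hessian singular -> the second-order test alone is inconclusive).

Compute the Hessian H = grad^2 f:
  H = [[-11, -2], [-2, -8]]
Verify stationarity: grad f(x*) = H x* + g = (0, 0).
Eigenvalues of H: -12, -7.
Both eigenvalues < 0, so H is negative definite -> x* is a strict local max.

max


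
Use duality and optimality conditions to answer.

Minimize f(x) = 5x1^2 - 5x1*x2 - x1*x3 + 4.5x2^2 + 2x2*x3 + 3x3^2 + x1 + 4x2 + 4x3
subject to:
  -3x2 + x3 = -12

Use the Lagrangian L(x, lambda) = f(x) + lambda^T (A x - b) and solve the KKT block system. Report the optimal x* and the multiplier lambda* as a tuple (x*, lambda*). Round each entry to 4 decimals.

Form the Lagrangian:
  L(x, lambda) = (1/2) x^T Q x + c^T x + lambda^T (A x - b)
Stationarity (grad_x L = 0): Q x + c + A^T lambda = 0.
Primal feasibility: A x = b.

This gives the KKT block system:
  [ Q   A^T ] [ x     ]   [-c ]
  [ A    0  ] [ lambda ] = [ b ]

Solving the linear system:
  x*      = (1.191, 3.1137, -2.6589)
  lambda* = (6.9169)
  f(x*)   = 43.0066

x* = (1.191, 3.1137, -2.6589), lambda* = (6.9169)


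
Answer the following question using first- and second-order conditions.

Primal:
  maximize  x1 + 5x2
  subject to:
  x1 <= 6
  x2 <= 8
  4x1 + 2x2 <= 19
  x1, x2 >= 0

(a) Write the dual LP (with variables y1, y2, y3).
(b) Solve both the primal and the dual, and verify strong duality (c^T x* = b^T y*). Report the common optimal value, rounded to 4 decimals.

The standard primal-dual pair for 'max c^T x s.t. A x <= b, x >= 0' is:
  Dual:  min b^T y  s.t.  A^T y >= c,  y >= 0.

So the dual LP is:
  minimize  6y1 + 8y2 + 19y3
  subject to:
    y1 + 4y3 >= 1
    y2 + 2y3 >= 5
    y1, y2, y3 >= 0

Solving the primal: x* = (0.75, 8).
  primal value c^T x* = 40.75.
Solving the dual: y* = (0, 4.5, 0.25).
  dual value b^T y* = 40.75.
Strong duality: c^T x* = b^T y*. Confirmed.

40.75


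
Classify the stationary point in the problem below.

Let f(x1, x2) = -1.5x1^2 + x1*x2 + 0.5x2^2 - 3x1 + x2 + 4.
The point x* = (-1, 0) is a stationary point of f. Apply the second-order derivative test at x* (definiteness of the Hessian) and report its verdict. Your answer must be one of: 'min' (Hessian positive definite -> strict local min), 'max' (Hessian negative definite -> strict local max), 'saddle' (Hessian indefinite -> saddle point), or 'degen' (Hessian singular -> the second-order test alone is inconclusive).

Compute the Hessian H = grad^2 f:
  H = [[-3, 1], [1, 1]]
Verify stationarity: grad f(x*) = H x* + g = (0, 0).
Eigenvalues of H: -3.2361, 1.2361.
Eigenvalues have mixed signs, so H is indefinite -> x* is a saddle point.

saddle


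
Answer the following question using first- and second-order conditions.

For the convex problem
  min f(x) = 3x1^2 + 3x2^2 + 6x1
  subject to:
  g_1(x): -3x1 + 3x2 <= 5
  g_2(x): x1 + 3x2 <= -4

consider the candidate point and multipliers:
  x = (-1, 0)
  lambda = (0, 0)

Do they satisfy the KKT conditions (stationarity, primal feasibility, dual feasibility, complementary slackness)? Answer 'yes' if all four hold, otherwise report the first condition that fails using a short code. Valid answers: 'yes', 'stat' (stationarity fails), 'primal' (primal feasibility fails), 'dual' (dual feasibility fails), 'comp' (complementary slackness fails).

Gradient of f: grad f(x) = Q x + c = (0, 0)
Constraint values g_i(x) = a_i^T x - b_i:
  g_1((-1, 0)) = -2
  g_2((-1, 0)) = 3
Stationarity residual: grad f(x) + sum_i lambda_i a_i = (0, 0)
  -> stationarity OK
Primal feasibility (all g_i <= 0): FAILS
Dual feasibility (all lambda_i >= 0): OK
Complementary slackness (lambda_i * g_i(x) = 0 for all i): OK

Verdict: the first failing condition is primal_feasibility -> primal.

primal


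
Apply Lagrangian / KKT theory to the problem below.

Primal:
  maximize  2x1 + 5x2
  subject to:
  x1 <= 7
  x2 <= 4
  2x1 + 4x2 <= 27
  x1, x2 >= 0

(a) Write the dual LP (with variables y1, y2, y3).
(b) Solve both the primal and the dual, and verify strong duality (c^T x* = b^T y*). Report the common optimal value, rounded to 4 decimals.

The standard primal-dual pair for 'max c^T x s.t. A x <= b, x >= 0' is:
  Dual:  min b^T y  s.t.  A^T y >= c,  y >= 0.

So the dual LP is:
  minimize  7y1 + 4y2 + 27y3
  subject to:
    y1 + 2y3 >= 2
    y2 + 4y3 >= 5
    y1, y2, y3 >= 0

Solving the primal: x* = (5.5, 4).
  primal value c^T x* = 31.
Solving the dual: y* = (0, 1, 1).
  dual value b^T y* = 31.
Strong duality: c^T x* = b^T y*. Confirmed.

31


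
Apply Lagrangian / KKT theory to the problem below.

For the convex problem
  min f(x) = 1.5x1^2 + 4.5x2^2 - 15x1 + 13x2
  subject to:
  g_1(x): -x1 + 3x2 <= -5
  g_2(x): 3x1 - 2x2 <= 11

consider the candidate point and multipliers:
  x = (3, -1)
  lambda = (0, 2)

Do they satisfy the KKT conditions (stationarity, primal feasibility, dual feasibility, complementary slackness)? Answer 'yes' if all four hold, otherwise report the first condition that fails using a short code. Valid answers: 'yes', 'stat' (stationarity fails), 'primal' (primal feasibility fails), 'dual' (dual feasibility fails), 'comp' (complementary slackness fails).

Gradient of f: grad f(x) = Q x + c = (-6, 4)
Constraint values g_i(x) = a_i^T x - b_i:
  g_1((3, -1)) = -1
  g_2((3, -1)) = 0
Stationarity residual: grad f(x) + sum_i lambda_i a_i = (0, 0)
  -> stationarity OK
Primal feasibility (all g_i <= 0): OK
Dual feasibility (all lambda_i >= 0): OK
Complementary slackness (lambda_i * g_i(x) = 0 for all i): OK

Verdict: yes, KKT holds.

yes


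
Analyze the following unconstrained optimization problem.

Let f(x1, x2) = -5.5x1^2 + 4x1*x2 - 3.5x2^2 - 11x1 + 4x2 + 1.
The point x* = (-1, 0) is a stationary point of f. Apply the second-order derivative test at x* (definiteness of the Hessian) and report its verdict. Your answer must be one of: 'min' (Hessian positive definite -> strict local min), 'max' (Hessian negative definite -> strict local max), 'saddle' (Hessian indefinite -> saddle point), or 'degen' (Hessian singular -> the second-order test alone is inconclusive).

Compute the Hessian H = grad^2 f:
  H = [[-11, 4], [4, -7]]
Verify stationarity: grad f(x*) = H x* + g = (0, 0).
Eigenvalues of H: -13.4721, -4.5279.
Both eigenvalues < 0, so H is negative definite -> x* is a strict local max.

max
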